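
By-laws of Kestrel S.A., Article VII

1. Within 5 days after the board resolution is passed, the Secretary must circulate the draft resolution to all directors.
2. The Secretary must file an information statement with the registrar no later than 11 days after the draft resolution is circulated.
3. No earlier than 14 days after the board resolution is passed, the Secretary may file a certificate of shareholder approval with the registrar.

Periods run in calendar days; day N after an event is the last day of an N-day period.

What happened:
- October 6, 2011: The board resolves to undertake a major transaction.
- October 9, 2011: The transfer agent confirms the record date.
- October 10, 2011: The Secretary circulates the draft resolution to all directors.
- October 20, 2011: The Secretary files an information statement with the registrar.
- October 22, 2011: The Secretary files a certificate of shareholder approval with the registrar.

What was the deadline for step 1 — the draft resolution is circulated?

Step 1 runs from October 6, 2011, when the board resolution is passed. 5 days after October 6, 2011 is October 11, 2011.

October 11, 2011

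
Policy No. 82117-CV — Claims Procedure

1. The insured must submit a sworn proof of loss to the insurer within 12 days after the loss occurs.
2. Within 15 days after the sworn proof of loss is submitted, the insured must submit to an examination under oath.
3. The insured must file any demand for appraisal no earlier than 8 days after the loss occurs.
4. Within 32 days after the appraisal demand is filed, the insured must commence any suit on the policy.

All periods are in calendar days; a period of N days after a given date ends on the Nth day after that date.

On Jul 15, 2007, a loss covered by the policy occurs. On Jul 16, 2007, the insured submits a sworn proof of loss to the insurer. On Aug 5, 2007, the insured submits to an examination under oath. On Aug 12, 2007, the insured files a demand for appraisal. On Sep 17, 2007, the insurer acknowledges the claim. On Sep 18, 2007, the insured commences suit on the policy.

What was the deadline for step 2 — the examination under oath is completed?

Step 2 runs from Jul 16, 2007, when the sworn proof of loss is submitted. 15 days after Jul 16, 2007 is Jul 31, 2007.

Jul 31, 2007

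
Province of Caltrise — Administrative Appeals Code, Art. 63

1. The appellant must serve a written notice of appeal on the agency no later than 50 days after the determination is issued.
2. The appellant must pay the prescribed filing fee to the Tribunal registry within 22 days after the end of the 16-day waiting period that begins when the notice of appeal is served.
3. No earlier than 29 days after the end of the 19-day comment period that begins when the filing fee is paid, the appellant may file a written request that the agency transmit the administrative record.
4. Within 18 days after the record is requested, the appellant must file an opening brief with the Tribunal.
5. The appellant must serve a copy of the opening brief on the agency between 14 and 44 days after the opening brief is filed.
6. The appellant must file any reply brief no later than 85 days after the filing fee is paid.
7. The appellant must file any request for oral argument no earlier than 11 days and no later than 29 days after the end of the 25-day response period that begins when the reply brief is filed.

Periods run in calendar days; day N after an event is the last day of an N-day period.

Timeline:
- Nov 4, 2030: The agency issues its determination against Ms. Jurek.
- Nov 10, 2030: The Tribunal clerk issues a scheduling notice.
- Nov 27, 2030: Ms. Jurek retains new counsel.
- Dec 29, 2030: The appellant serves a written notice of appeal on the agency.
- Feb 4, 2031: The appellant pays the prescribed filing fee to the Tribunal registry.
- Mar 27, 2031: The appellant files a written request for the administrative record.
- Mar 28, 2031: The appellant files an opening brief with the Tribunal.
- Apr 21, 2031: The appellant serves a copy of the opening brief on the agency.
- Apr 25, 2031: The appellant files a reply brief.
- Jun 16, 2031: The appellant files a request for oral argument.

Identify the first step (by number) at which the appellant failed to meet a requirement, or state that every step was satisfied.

Step 1 — counting 50 days from Nov 4, 2030 (when the determination is issued) gives a deadline of Dec 24, 2030; not done until Dec 29, 2030, 5 days after the deadline.
The analysis stops there.

Step 1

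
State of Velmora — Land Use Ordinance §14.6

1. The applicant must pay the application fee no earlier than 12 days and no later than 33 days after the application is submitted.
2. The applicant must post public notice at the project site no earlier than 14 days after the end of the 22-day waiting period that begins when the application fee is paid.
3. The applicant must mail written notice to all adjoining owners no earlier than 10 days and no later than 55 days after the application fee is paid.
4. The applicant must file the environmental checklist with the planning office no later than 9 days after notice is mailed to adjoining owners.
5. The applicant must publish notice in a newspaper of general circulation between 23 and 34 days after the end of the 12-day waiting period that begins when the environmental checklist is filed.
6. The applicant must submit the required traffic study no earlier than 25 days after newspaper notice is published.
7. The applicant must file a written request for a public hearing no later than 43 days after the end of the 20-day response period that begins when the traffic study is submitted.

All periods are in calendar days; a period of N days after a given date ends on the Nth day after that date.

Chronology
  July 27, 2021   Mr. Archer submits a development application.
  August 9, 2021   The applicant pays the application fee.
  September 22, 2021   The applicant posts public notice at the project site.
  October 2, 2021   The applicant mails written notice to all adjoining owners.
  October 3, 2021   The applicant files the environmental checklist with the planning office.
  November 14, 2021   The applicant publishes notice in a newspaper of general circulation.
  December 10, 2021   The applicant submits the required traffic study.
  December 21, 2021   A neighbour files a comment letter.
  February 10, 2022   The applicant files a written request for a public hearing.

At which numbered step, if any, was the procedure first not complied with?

None — every step was satisfied

Step 1 — 12 and 33 days from July 27, 2021 (when the application is submitted) are August 8, 2021 and August 29, 2021 respectively; done August 9, 2021, which is between those dates.
Step 2 — must wait 14 days from August 31, 2021 (end of the 22-day waiting period, which began when the application fee is paid on August 9, 2021), so not before September 14, 2021; done September 22, 2021 — permitted.
Step 3 — 10 and 55 days from August 9, 2021 (when the application fee is paid) are August 19, 2021 and October 3, 2021 respectively; done October 2, 2021, which is between those dates.
Step 4 — counting 9 days from October 2, 2021 (when notice is mailed to adjoining owners) gives a deadline of October 11, 2021; done October 3, 2021 — timely.
Step 5 — 23 and 34 days from October 15, 2021 (end of the 12-day waiting period, which began when the environmental checklist is filed on October 3, 2021) are November 7, 2021 and November 18, 2021 respectively; done November 14, 2021, which is between those dates.
Step 6 — must wait 25 days from November 14, 2021 (when newspaper notice is published), so not before December 9, 2021; done December 10, 2021, after the minimum wait.
Step 7 — counting 43 days from December 30, 2021 (end of the 20-day response period, which began when the traffic study is submitted on December 10, 2021) gives a deadline of February 11, 2022; completed February 10, 2022, before the deadline.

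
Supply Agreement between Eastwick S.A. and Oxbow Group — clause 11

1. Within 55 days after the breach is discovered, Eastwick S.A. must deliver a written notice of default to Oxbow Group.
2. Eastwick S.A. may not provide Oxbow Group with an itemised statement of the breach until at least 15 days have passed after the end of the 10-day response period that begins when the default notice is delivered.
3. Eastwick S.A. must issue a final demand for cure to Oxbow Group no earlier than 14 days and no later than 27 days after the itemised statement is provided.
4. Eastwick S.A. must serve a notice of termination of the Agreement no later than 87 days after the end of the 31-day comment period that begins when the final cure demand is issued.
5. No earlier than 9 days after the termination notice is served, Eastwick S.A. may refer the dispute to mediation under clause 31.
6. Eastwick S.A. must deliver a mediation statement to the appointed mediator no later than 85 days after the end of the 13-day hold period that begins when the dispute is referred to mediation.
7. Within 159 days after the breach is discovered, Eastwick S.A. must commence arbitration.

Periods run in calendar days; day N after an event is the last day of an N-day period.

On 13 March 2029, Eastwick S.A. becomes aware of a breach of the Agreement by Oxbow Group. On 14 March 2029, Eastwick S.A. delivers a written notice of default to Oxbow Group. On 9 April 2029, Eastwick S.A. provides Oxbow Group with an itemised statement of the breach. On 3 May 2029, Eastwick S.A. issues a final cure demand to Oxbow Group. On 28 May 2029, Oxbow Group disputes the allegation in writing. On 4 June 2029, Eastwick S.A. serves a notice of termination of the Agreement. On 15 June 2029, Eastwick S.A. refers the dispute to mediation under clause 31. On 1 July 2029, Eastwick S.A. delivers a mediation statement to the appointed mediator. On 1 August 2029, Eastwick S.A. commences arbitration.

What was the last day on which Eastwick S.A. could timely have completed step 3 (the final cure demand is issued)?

6 May 2029

Step 3 runs from 9 April 2029, when the itemised statement is provided. The window is 14–27 days after 9 April 2029; it closes on 6 May 2029.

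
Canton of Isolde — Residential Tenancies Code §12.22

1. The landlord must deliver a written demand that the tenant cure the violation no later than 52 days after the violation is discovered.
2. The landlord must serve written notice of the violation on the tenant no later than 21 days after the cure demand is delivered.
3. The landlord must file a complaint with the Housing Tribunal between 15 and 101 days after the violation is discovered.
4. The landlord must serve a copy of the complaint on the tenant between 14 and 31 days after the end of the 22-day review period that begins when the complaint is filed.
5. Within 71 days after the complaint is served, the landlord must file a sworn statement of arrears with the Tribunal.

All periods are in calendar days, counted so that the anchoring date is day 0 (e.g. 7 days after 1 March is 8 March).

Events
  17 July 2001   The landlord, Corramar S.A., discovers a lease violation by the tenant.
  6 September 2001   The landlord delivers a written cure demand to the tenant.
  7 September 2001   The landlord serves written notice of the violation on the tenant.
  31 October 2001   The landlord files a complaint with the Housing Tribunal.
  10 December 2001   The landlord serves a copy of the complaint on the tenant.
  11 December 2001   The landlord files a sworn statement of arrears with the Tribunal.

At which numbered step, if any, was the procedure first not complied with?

Step 3

Step 1 — counting 52 days from 17 July 2001 (when the violation is discovered) gives a deadline of 7 September 2001; completed 6 September 2001, before the deadline.
Step 2 — counting 21 days from 6 September 2001 (when the cure demand is delivered) gives a deadline of 27 September 2001; completed 7 September 2001, before the deadline.
Step 3 — 15 and 101 days from 17 July 2001 (when the violation is discovered) are 1 August 2001 and 26 October 2001 respectively; 31 October 2001 is 5 days past the end of the window.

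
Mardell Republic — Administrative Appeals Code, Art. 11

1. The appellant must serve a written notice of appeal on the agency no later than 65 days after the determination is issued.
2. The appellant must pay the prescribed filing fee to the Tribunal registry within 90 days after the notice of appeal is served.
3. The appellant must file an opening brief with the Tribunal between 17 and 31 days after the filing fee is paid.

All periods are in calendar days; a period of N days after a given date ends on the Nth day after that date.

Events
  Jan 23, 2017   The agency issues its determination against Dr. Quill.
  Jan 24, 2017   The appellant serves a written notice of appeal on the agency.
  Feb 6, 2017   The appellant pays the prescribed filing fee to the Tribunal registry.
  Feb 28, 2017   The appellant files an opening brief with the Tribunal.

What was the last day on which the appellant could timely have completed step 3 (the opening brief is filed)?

Mar 9, 2017

Step 3 runs from Feb 6, 2017, when the filing fee is paid. The window is 17–31 days after Feb 6, 2017; it closes on Mar 9, 2017.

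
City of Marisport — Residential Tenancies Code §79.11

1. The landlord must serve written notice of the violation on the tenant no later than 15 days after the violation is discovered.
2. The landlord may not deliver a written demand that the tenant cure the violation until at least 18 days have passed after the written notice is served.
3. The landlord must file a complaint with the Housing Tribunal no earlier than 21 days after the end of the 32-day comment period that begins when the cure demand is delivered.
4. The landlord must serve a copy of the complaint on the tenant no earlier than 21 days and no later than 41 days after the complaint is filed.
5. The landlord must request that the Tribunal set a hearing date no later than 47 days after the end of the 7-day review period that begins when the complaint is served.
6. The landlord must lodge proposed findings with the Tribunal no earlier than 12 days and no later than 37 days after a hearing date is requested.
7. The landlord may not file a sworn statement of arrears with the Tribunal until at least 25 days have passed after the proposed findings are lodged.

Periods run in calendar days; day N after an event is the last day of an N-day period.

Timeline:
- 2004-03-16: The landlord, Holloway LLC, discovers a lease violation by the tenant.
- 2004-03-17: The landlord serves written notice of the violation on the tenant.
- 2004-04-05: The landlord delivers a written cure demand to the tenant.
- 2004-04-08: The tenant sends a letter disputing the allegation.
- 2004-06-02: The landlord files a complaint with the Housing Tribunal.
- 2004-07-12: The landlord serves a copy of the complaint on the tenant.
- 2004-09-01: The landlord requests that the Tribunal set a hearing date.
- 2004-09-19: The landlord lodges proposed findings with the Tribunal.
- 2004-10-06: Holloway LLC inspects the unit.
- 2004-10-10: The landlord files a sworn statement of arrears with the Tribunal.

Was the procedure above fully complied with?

No

(1) due by 2004-03-16 + 15 days = 2004-03-31; 2004-03-17 is within that limit.
(2) permitted from 2004-03-17 + 18 days = 2004-04-04 onward; 2004-04-05 is on or after that date.
(3) permitted from 2004-05-07 + 21 days = 2004-05-28 onward; 2004-06-02 is on or after that date.
(4) the permitted window runs from 2004-06-02 + 21 = 2004-06-23 to 2004-06-02 + 41 = 2004-07-13; done 2004-07-12, which is between those dates.
(5) due by 2004-07-19 + 47 days = 2004-09-04; 2004-09-01 is within that limit.
(6) the permitted window runs from 2004-09-01 + 12 = 2004-09-13 to 2004-09-01 + 37 = 2004-10-08; 2004-09-19 falls inside that range.
(7) permitted from 2004-09-19 + 25 days = 2004-10-14 onward; done 2004-10-10 — 4 days too early.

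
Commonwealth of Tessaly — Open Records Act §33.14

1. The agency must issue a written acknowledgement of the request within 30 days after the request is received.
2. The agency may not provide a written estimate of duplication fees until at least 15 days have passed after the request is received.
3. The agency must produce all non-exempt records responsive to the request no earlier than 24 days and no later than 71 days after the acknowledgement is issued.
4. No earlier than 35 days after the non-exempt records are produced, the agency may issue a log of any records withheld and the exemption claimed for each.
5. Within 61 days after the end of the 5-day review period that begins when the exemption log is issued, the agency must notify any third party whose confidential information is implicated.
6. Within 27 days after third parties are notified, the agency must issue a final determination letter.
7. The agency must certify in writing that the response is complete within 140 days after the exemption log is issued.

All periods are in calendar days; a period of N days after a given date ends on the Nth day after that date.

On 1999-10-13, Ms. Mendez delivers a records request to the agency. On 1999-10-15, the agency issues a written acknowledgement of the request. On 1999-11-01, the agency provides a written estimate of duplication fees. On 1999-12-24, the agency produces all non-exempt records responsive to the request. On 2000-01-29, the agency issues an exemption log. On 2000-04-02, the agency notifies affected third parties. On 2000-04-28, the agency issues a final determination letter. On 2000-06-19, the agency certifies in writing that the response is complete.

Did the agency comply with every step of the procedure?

(1) due by 1999-10-13 + 30 days = 1999-11-12; 1999-10-15 is within that limit.
(2) permitted from 1999-10-13 + 15 days = 1999-10-28 onward; done 1999-11-01, after the minimum wait.
(3) the permitted window runs from 1999-10-15 + 24 = 1999-11-08 to 1999-10-15 + 71 = 1999-12-25; done 1999-12-24, which is between those dates.
(4) permitted from 1999-12-24 + 35 days = 2000-01-28 onward; 2000-01-29 is on or after that date.
(5) due by 2000-02-03 + 61 days = 2000-04-04; done 2000-04-02 — timely.
(6) due by 2000-04-02 + 27 days = 2000-04-29; 2000-04-28 is within that limit.
(7) due by 2000-01-29 + 140 days = 2000-06-17; 2000-06-19 misses that deadline by 2 days.
That is the first point of non-compliance.

No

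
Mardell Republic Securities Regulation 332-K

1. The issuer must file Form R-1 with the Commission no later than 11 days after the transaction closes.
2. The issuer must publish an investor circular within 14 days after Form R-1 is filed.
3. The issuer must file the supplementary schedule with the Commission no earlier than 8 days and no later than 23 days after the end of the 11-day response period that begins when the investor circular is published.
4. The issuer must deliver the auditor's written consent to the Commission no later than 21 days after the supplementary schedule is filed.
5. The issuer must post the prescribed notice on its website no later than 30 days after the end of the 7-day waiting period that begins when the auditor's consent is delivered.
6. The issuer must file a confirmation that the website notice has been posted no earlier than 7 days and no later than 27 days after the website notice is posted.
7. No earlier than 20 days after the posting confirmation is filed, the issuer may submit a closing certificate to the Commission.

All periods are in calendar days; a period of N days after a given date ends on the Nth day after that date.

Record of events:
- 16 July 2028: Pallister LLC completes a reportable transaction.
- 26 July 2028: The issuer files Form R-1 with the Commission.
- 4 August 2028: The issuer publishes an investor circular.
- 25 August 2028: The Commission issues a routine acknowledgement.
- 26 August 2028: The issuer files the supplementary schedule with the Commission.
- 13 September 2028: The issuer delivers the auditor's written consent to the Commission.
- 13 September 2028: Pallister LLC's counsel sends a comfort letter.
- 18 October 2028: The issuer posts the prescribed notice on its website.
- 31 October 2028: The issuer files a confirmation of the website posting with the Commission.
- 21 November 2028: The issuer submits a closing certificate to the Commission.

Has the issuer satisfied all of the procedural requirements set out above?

Step 1: 11 days after 16 July 2028 (when the transaction closes) is 27 July 2028; done 26 July 2028 — timely.
Step 2: 14 days after 26 July 2028 (when Form R-1 is filed) is 9 August 2028; done 4 August 2028 — timely.
Step 3: the window is 8–23 days after 15 August 2028 (end of the 11-day response period, which began when the investor circular is published on 4 August 2028), so 23 August 2028 through 7 September 2028; done 26 August 2028 — within the window.
Step 4: 21 days after 26 August 2028 (when the supplementary schedule is filed) is 16 September 2028; 13 September 2028 is within that limit.
Step 5: 30 days after 20 September 2028 (end of the 7-day waiting period, which began when the auditor's consent is delivered on 13 September 2028) is 20 October 2028; done 18 October 2028 — timely.
Step 6: the window is 7–27 days after 18 October 2028 (when the website notice is posted), so 25 October 2028 through 14 November 2028; 31 October 2028 falls inside that range.
Step 7: the earliest permitted date is 20 days after 31 October 2028 (when the posting confirmation is filed), i.e. 20 November 2028; 21 November 2028 is on or after that date.

Yes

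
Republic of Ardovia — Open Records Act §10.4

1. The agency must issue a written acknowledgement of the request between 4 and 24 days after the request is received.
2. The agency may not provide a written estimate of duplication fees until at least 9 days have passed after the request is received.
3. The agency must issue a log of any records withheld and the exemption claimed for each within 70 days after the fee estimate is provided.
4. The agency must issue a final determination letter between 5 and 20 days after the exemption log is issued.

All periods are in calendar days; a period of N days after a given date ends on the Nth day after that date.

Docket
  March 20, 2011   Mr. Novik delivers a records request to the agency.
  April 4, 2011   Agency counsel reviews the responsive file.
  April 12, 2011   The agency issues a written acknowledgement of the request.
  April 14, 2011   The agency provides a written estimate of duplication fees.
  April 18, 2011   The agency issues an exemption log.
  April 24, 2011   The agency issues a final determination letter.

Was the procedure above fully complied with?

Step 1 — 4 and 24 days from March 20, 2011 (when the request is received) are March 24, 2011 and April 13, 2011 respectively; done April 12, 2011, which is between those dates.
Step 2 — must wait 9 days from March 20, 2011 (when the request is received), so not before March 29, 2011; done April 14, 2011 — permitted.
Step 3 — counting 70 days from April 14, 2011 (when the fee estimate is provided) gives a deadline of June 23, 2011; April 18, 2011 is within that limit.
Step 4 — 5 and 20 days from April 18, 2011 (when the exemption log is issued) are April 23, 2011 and May 8, 2011 respectively; April 24, 2011 falls inside that range.

Yes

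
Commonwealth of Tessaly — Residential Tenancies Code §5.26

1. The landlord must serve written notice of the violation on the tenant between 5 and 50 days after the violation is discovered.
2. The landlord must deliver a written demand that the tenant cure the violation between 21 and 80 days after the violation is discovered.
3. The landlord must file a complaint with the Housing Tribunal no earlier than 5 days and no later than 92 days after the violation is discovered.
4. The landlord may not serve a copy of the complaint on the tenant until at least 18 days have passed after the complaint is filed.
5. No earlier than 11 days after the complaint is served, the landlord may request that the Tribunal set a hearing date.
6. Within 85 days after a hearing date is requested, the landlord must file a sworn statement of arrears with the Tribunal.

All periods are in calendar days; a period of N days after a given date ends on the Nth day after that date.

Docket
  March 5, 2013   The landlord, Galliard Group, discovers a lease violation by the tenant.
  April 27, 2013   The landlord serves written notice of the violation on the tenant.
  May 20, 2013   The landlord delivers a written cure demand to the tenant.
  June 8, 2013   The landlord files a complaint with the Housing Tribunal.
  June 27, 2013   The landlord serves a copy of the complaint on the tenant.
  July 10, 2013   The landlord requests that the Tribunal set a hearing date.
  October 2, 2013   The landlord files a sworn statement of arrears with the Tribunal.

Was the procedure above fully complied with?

No

(1) the permitted window runs from March 5, 2013 + 5 = March 10, 2013 to March 5, 2013 + 50 = April 24, 2013; April 27, 2013 is 3 days past the end of the window.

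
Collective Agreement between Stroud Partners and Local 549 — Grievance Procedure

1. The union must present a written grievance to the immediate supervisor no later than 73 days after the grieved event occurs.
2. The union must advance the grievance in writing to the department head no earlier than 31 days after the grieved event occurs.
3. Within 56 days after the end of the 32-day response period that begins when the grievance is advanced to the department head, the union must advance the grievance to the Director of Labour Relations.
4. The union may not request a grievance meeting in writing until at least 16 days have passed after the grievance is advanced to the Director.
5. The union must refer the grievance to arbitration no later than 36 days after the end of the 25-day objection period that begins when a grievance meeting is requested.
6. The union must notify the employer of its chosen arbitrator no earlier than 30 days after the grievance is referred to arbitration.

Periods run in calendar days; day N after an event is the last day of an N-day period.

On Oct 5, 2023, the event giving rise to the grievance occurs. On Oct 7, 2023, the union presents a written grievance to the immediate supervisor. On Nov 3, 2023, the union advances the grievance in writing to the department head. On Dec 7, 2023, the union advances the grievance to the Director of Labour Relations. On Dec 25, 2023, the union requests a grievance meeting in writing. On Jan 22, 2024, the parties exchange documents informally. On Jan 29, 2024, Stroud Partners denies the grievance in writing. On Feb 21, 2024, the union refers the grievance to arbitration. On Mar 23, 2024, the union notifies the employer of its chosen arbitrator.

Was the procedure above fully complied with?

Step 1 — counting 73 days from Oct 5, 2023 (when the grieved event occurs) gives a deadline of Dec 17, 2023; done Oct 7, 2023 — timely.
Step 2 — must wait 31 days from Oct 5, 2023 (when the grieved event occurs), so not before Nov 5, 2023; Nov 3, 2023 is 2 days before the earliest permitted date.
Later steps need not be reached.

No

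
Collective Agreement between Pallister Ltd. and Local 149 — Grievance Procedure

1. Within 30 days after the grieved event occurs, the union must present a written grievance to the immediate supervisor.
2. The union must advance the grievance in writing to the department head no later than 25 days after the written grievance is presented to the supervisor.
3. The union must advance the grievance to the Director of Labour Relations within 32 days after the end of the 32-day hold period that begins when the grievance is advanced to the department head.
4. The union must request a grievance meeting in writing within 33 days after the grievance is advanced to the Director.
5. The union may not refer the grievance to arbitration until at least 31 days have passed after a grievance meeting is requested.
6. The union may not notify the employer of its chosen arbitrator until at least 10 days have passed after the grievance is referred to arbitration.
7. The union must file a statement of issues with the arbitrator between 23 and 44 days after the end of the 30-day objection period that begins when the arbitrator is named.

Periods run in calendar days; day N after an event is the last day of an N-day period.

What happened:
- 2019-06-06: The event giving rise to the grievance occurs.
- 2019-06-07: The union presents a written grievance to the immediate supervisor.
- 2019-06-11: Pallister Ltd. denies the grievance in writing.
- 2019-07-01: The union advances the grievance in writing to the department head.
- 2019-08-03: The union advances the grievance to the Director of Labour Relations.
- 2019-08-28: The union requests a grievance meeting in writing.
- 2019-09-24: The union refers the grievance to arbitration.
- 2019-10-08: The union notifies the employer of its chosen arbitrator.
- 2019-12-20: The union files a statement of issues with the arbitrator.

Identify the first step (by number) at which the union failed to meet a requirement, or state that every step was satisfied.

Step 1 — counting 30 days from 2019-06-06 (when the grieved event occurs) gives a deadline of 2019-07-06; done 2019-06-07 — timely.
Step 2 — counting 25 days from 2019-06-07 (when the written grievance is presented to the supervisor) gives a deadline of 2019-07-02; done 2019-07-01 — timely.
Step 3 — counting 32 days from 2019-08-02 (end of the 32-day hold period, which began when the grievance is advanced to the department head on 2019-07-01) gives a deadline of 2019-09-03; completed 2019-08-03, before the deadline.
Step 4 — counting 33 days from 2019-08-03 (when the grievance is advanced to the Director) gives a deadline of 2019-09-05; completed 2019-08-28, before the deadline.
Step 5 — must wait 31 days from 2019-08-28 (when a grievance meeting is requested), so not before 2019-09-28; 2019-09-24 is 4 days before the earliest permitted date.
That is the first point of non-compliance.

Step 5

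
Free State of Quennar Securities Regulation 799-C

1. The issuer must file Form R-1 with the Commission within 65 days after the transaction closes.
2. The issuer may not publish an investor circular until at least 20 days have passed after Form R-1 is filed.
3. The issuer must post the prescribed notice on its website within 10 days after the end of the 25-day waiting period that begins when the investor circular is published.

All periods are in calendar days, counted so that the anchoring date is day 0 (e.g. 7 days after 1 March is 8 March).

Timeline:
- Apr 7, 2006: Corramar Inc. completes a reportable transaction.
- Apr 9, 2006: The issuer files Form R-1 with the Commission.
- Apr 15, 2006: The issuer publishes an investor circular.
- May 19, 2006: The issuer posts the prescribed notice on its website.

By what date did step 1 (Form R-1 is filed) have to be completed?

Step 1 runs from Apr 7, 2006, when the transaction closes. 65 days after Apr 7, 2006 is Jun 11, 2006.

Jun 11, 2006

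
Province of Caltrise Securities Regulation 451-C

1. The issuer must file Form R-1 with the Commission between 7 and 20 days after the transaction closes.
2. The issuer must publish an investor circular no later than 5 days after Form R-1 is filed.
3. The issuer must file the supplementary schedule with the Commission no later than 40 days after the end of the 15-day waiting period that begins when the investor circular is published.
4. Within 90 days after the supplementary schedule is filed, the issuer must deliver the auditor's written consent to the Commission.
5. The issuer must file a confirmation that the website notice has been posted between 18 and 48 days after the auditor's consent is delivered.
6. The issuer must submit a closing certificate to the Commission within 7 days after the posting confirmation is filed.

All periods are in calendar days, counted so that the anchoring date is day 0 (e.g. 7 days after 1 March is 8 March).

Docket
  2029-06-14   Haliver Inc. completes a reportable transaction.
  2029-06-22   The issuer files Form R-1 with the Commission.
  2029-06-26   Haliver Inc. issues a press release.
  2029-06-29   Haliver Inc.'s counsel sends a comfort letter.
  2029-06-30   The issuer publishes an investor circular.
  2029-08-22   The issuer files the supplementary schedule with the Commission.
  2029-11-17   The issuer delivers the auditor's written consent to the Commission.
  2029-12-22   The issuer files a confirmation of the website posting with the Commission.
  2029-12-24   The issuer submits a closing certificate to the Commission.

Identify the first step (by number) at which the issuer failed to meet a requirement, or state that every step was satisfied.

Step 1: the window is 7–20 days after 2029-06-14 (when the transaction closes), so 2029-06-21 through 2029-07-04; done 2029-06-22, which is between those dates.
Step 2: 5 days after 2029-06-22 (when Form R-1 is filed) is 2029-06-27; done 2029-06-30 — 3 days late.
That is the first point of non-compliance.

Step 2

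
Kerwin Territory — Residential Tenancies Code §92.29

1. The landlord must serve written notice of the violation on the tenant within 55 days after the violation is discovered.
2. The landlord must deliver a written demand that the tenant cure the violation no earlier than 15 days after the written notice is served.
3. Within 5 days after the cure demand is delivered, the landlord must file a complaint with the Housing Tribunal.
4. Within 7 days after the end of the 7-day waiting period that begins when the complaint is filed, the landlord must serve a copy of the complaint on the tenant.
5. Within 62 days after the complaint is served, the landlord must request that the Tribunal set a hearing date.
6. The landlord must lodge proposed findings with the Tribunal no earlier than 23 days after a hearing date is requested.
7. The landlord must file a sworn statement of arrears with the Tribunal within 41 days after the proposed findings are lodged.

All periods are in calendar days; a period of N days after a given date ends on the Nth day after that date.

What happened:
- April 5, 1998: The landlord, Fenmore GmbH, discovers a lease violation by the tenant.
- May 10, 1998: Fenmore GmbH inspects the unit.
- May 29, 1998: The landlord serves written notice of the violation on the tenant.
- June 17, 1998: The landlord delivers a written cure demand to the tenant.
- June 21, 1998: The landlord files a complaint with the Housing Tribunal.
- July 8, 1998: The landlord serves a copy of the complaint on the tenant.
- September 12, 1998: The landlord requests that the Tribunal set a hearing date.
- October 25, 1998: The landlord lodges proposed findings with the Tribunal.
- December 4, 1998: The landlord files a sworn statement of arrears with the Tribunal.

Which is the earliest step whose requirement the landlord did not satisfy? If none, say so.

Step 1: 55 days after April 5, 1998 (when the violation is discovered) is May 30, 1998; done May 29, 1998 — timely.
Step 2: the earliest permitted date is 15 days after May 29, 1998 (when the written notice is served), i.e. June 13, 1998; June 17, 1998 is on or after that date.
Step 3: 5 days after June 17, 1998 (when the cure demand is delivered) is June 22, 1998; completed June 21, 1998, before the deadline.
Step 4: 7 days after June 28, 1998 (end of the 7-day waiting period, which began when the complaint is filed on June 21, 1998) is July 5, 1998; done July 8, 1998 — 3 days late.

Step 4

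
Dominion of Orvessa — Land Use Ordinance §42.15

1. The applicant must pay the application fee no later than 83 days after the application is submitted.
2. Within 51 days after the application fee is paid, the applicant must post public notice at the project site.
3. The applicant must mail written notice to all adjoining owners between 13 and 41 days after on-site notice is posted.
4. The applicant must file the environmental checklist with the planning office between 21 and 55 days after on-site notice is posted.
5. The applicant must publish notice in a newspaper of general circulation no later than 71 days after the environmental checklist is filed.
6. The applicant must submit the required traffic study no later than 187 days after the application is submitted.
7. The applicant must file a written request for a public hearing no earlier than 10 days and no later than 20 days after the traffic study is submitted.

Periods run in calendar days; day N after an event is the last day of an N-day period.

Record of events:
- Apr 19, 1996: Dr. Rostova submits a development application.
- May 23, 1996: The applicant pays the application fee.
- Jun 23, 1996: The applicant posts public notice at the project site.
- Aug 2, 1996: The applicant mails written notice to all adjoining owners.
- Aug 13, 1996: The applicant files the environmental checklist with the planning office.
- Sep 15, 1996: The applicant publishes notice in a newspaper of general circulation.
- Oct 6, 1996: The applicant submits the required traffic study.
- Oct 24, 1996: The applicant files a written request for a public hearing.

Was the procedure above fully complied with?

Yes

(1) due by Apr 19, 1996 + 83 days = Jul 11, 1996; done May 23, 1996 — timely.
(2) due by May 23, 1996 + 51 days = Jul 13, 1996; done Jun 23, 1996 — timely.
(3) the permitted window runs from Jun 23, 1996 + 13 = Jul 6, 1996 to Jun 23, 1996 + 41 = Aug 3, 1996; done Aug 2, 1996 — within the window.
(4) the permitted window runs from Jun 23, 1996 + 21 = Jul 14, 1996 to Jun 23, 1996 + 55 = Aug 17, 1996; done Aug 13, 1996 — within the window.
(5) due by Aug 13, 1996 + 71 days = Oct 23, 1996; Sep 15, 1996 is within that limit.
(6) due by Apr 19, 1996 + 187 days = Oct 23, 1996; Oct 6, 1996 is within that limit.
(7) the permitted window runs from Oct 6, 1996 + 10 = Oct 16, 1996 to Oct 6, 1996 + 20 = Oct 26, 1996; Oct 24, 1996 falls inside that range.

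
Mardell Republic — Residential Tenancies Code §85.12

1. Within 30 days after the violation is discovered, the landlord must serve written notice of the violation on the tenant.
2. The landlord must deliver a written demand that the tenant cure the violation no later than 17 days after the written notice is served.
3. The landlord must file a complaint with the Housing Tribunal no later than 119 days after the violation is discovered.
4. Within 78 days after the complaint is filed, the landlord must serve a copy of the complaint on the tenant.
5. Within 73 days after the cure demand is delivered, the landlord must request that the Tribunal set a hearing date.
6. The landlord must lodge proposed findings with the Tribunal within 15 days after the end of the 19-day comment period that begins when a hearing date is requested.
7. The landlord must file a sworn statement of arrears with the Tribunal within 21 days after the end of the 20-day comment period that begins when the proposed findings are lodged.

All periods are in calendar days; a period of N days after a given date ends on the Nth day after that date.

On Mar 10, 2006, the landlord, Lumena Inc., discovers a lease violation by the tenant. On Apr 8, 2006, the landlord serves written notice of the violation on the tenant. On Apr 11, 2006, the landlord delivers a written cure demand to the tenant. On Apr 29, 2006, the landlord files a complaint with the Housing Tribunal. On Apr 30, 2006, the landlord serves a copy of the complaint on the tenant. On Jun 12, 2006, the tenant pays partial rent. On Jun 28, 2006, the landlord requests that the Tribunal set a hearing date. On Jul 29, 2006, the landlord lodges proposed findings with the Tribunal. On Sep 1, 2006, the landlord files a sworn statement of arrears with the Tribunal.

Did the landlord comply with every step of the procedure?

No

Step 1 — counting 30 days from Mar 10, 2006 (when the violation is discovered) gives a deadline of Apr 9, 2006; Apr 8, 2006 is within that limit.
Step 2 — counting 17 days from Apr 8, 2006 (when the written notice is served) gives a deadline of Apr 25, 2006; Apr 11, 2006 is within that limit.
Step 3 — counting 119 days from Mar 10, 2006 (when the violation is discovered) gives a deadline of Jul 7, 2006; completed Apr 29, 2006, before the deadline.
Step 4 — counting 78 days from Apr 29, 2006 (when the complaint is filed) gives a deadline of Jul 16, 2006; done Apr 30, 2006 — timely.
Step 5 — counting 73 days from Apr 11, 2006 (when the cure demand is delivered) gives a deadline of Jun 23, 2006; Jun 28, 2006 misses that deadline by 5 days.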